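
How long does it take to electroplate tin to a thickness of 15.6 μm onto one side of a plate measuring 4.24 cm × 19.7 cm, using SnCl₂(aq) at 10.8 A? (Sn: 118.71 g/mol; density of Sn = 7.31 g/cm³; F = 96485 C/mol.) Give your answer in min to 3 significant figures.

2.39 min

Plated area = 4.24 × 19.7 = 83.53 cm²
Volume = 83.53 × 15.6×10⁻⁴ cm = 0.1303 cm³
m(Sn) = 0.1303 × 7.31 = 0.9525 g
n(Sn) = 0.9525 / 118.71 = 0.008024 mol; n(e⁻) = 2 × 0.008024 = 0.01605 mol
Q = 0.01605 × 96485 = 1549 C
t = 1549 / 10.8 = 143.4 s = 2.39 min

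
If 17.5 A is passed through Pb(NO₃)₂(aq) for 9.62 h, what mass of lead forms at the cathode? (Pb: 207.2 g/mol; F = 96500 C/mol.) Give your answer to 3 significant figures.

651 g

Charge passed = 17.5 × 34632 = 6.061×10^5 C
n(e⁻) = Q/F = 6.061×10^5/96500 = 6.281 mol
Pb²⁺ + 2e⁻ → Pb, so n(Pb) = 6.281 / 2 = 3.141 mol
m = 3.141 × 207.2 = 651 g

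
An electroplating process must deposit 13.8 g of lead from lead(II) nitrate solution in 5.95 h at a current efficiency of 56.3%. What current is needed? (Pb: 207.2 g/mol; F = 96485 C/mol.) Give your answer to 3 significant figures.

1.07 A

n(Pb) = 13.8 / 207.2 = 0.06660 mol
Pb²⁺ + 2e⁻ → Pb, so n(e⁻) = 2 × 0.06660 = 0.1332 mol
Q = 0.1332 × 96485 / 0.563 = 22830 C
I = Q / t = 22830 / 21420 s = 1.07 A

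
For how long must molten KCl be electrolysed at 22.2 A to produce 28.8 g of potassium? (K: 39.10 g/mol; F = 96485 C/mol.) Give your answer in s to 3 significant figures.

3200 s

n(K) = 28.8 / 39.10 = 0.7366 mol
K⁺ + e⁻ → K, so n(e⁻) = 0.7366 mol
Q = 0.7366 × 96485 = 71070 C
t = Q / I = 71070 / 22.2 = 3201 s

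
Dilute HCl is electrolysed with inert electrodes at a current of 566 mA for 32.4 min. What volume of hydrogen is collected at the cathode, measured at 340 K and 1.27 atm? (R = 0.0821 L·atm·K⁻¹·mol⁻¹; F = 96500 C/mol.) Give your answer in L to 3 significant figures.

Q = 0.566 A × 1944 s = 1100 C
Moles of electrons = 1100 / 96500 = 0.01140 mol
2H⁺ + 2e⁻ → H₂, so n(H₂) = 0.01140 / 2 = 0.005700 mol
V = nRT/P = 0.005700 × 0.0821 × 340 / 1.27 = 0.1253 L

0.125 L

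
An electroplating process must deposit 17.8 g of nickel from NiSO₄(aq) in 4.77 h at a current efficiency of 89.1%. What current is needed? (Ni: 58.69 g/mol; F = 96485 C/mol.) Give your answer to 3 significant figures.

n(Ni) = 17.8 / 58.69 = 0.3033 mol
Ni²⁺ + 2e⁻ → Ni, so n(e⁻) = 2 × 0.3033 = 0.6066 mol
Q = 0.6066 × 96485 / 0.891 = 65690 C
I = Q / t = 65690 / 17172 s = 3.83 A

3.83 A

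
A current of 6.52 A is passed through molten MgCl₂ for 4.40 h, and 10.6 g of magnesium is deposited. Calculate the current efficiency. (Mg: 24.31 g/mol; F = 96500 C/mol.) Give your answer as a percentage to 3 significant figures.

Q = 6.52 × 15840 = 1.033×10^5 C
n(e⁻) = 1.033×10^5 / 96500 = 1.070 mol
Mg²⁺ + 2e⁻ → Mg, so theoretical n(Mg) = 0.5350 mol → 13.01 g
Efficiency = 10.6 / 13.01 = 0.8148 = 81.5%

81.5%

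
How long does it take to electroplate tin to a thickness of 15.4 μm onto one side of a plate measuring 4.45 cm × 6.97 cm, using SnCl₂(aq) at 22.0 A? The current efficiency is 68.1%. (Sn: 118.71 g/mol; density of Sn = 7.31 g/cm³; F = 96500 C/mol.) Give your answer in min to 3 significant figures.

0.632 min

Plated area = 4.45 × 6.97 = 31.02 cm²
Volume = 31.02 × 15.4×10⁻⁴ cm = 0.04777 cm³
m(Sn) = 0.04777 × 7.31 = 0.3492 g
n(Sn) = 0.3492 / 118.71 = 0.002942 mol; n(e⁻) = 2 × 0.002942 = 0.005884 mol
Q = 0.005884 × 96500 / 0.681 = 833.8 C
t = 833.8 / 22.0 = 37.90 s = 0.632 min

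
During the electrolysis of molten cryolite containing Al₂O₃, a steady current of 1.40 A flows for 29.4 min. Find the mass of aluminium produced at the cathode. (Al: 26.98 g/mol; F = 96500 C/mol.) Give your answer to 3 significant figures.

Q = 1.40 A × 1764 s = 2470 C
n(e⁻) = 2470 / 96500 = 0.02560 mol
Al³⁺ + 3e⁻ → Al, so n(Al) = 0.02560 / 3 = 0.008533 mol
m = 0.008533 × 26.98 = 0.230 g

0.230 g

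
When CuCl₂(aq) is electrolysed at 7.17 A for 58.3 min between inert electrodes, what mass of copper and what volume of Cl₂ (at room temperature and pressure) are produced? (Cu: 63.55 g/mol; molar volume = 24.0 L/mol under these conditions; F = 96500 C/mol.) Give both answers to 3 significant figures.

8.26 g Cu; 3.12 L Cl₂

Q = 7.17 × 3498 = 25080 C; n(e⁻) = 25080 / 96500 = 0.2599 mol
Cathode: Cu²⁺ + 2e⁻ → Cu → n(Cu) = 0.2599/2 = 0.1300 mol → 8.26 g
Anode: 2Cl⁻ → Cl₂ + 2e⁻ → n(Cl₂) = 0.2599/2 = 0.1300 mol → 3.12 L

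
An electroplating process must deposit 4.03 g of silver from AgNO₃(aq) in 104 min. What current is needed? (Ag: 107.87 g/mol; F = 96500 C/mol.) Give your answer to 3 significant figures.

n(Ag) = 4.03 / 107.87 = 0.03736 mol
Ag⁺ + e⁻ → Ag, so n(e⁻) = 0.03736 mol
Q = 0.03736 × 96500 = 3605 C
I = Q / t = 3605 / 6240 s = 0.578 A

0.578 A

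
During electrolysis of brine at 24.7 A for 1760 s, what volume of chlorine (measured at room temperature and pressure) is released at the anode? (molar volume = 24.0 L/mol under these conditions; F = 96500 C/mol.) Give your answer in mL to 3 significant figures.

5410 mL

Q = 24.7 A × 1760 s = 43470 C
n(e⁻) = 43470 / 96500 = 0.4505 mol
2Cl⁻ → Cl₂ + 2e⁻, so n(Cl₂) = 0.4505 / 2 = 0.2253 mol
V = 0.2253 × 24.0 = 5.407 L
= 5410 mL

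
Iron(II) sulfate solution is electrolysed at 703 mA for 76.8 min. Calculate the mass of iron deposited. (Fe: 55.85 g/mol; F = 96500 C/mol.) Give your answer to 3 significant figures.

Q = It = 0.703 × 4608 = 3239 C
n(e⁻) = 3239 / 96500 = 0.03356 mol
Fe²⁺ + 2e⁻ → Fe, so n(Fe) = 0.03356 / 2 = 0.01678 mol
m = 0.01678 × 55.85 = 0.937 g

0.937 g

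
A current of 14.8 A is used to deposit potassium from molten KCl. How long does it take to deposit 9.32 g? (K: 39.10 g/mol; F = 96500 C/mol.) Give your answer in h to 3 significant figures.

0.432 h

n(K) = 9.32 / 39.10 = 0.2384 mol
K⁺ + e⁻ → K, so n(e⁻) = 0.2384 mol
Q = 0.2384 × 96500 = 23010 C
t = Q / I = 23010 / 14.8 = 1555 s = 0.432 h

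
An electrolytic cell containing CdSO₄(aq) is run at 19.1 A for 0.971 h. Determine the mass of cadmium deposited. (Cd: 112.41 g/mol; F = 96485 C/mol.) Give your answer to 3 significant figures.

38.9 g

Charge passed = 19.1 × 3495.6 = 66770 C
n(e⁻) = 66770 / 96485 = 0.6920 mol
Cd²⁺ + 2e⁻ → Cd, so n(Cd) = 0.6920 / 2 = 0.3460 mol
m = 0.3460 × 112.41 = 38.9 g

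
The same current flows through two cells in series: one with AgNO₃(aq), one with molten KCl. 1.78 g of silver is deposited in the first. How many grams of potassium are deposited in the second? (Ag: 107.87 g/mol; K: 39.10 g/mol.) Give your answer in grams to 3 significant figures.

0.645 g

n(Ag) = 1.78 / 107.87 = 0.01650 mol
Ag⁺ + e⁻ → Ag, so n(e⁻) = 0.01650 mol
In series, the same 0.01650 mol of electrons flows through the second cell.
K⁺ + e⁻ → K, so n(K) = 0.01650 mol
m(K) = 0.01650 × 39.10 = 0.645 g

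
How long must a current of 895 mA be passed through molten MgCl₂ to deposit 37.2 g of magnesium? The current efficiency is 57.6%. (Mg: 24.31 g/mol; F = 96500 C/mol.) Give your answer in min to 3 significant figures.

9550 min

n(Mg) = 37.2 / 24.31 = 1.530 mol
Mg²⁺ + 2e⁻ → Mg, so n(e⁻) = 2 × 1.530 = 3.060 mol
Q = 3.060 × 96500 / 0.576 = 5.127×10^5 C
t = Q / I = 5.127×10^5 / 0.895 = 5.728×10^5 s = 9550 min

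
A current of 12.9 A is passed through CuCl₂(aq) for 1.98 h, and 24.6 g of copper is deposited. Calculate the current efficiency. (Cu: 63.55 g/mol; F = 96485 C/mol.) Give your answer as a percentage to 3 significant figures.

Q = 12.9 × 7128 = 91950 C
n(e⁻) = 91950 / 96485 = 0.9530 mol
Cu²⁺ + 2e⁻ → Cu, so theoretical n(Cu) = 0.4765 mol → 30.28 g
Efficiency = 24.6 / 30.28 = 0.8124 = 81.2%

81.2%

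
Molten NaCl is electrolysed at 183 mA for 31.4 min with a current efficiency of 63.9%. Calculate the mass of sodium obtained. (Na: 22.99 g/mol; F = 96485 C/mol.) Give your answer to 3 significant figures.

0.0525 g

Q = 0.183 × 1884 = 344.8 C
n(e⁻) = 344.8 / 96485 = 0.003574 mol
Na⁺ + e⁻ → Na, so theoretical m(Na) = 0.003574 × 22.99 = 0.08217 g
Actual mass = 63.9% × 0.08217 = 0.0525 g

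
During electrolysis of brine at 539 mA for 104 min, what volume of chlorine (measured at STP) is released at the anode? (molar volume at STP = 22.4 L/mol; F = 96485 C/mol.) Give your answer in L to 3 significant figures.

Charge passed = 0.539 × 6240 = 3363 C
n(e⁻) = Q/F = 3363/96485 = 0.03486 mol
2Cl⁻ → Cl₂ + 2e⁻, so n(Cl₂) = 0.03486 / 2 = 0.01743 mol
V = 0.01743 × 22.4 = 0.3904 L

0.390 L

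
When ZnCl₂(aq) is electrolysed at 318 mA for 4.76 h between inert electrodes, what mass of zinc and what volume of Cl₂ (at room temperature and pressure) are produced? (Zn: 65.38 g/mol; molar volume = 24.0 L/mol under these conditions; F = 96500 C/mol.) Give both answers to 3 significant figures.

1.85 g Zn; 0.678 L Cl₂

Q = 0.318 × 17136 = 5449 C; n(e⁻) = 5449 / 96500 = 0.05647 mol
Cathode: Zn²⁺ + 2e⁻ → Zn → n(Zn) = 0.05647/2 = 0.02824 mol → 1.85 g
Anode: 2Cl⁻ → Cl₂ + 2e⁻ → n(Cl₂) = 0.05647/2 = 0.02824 mol → 0.678 L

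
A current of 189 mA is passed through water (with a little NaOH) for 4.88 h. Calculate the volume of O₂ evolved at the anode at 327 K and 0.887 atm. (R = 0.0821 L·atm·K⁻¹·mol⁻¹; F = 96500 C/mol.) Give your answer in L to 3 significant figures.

0.260 L

Q = It = 0.189 × 17568 = 3320 C
n(e⁻) = 3320 / 96500 = 0.03440 mol
2H₂O → O₂ + 4H⁺ + 4e⁻, so n(O₂) = 0.03440 / 4 = 0.008600 mol
V = nRT/P = 0.008600 × 0.0821 × 327 / 0.887 = 0.2603 L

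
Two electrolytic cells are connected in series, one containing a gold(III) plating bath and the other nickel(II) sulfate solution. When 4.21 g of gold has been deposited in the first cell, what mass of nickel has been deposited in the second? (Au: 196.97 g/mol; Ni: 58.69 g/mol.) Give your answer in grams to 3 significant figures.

1.88 g

n(Au) = 4.21 / 196.97 = 0.02137 mol
Au³⁺ + 3e⁻ → Au, so n(e⁻) = 3 × 0.02137 = 0.06411 mol
In series, the same 0.06411 mol of electrons flows through the second cell.
Ni²⁺ + 2e⁻ → Ni, so n(Ni) = 0.06411 / 2 = 0.03206 mol
m(Ni) = 0.03206 × 58.69 = 1.88 g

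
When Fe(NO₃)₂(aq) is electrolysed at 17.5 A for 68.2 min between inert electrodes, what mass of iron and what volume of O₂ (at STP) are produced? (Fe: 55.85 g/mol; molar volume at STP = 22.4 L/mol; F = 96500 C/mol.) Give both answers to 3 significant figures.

Q = 17.5 × 4092 = 71610 C; n(e⁻) = 71610 / 96500 = 0.7421 mol
Cathode: Fe²⁺ + 2e⁻ → Fe → n(Fe) = 0.7421/2 = 0.3711 mol → 20.7 g
Anode: 2H₂O → O₂ + 4H⁺ + 4e⁻ → n(O₂) = 0.7421/4 = 0.1855 mol → 4.16 L

20.7 g Fe; 4.16 L O₂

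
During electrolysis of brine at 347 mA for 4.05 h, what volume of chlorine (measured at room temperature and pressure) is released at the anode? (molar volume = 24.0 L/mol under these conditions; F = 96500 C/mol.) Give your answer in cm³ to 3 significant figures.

Q = 0.347 A × 14580 s = 5059 C
Moles of electrons = 5059 / 96500 = 0.05242 mol
2Cl⁻ → Cl₂ + 2e⁻, so n(Cl₂) = 0.05242 / 2 = 0.02621 mol
V = 0.02621 × 24.0 = 0.6290 L
= 629 cm³

629 cm³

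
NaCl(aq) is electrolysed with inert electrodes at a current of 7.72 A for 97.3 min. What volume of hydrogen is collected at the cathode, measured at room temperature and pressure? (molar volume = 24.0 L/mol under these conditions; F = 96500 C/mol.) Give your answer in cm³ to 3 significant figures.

5600 cm³

Q = 7.72 A × 5838 s = 45070 C
n(e⁻) = 45070 / 96500 = 0.4670 mol
2H⁺ + 2e⁻ → H₂, so n(H₂) = 0.4670 / 2 = 0.2335 mol
V = 0.2335 × 24.0 = 5.604 L
= 5600 cm³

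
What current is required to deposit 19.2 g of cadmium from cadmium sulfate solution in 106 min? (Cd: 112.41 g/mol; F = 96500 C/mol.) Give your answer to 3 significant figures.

5.18 A

n(Cd) = 19.2 / 112.41 = 0.1708 mol
Cd²⁺ + 2e⁻ → Cd, so n(e⁻) = 2 × 0.1708 = 0.3416 mol
Q = 0.3416 × 96500 = 32960 C
I = Q / t = 32960 / 6360 s = 5.18 A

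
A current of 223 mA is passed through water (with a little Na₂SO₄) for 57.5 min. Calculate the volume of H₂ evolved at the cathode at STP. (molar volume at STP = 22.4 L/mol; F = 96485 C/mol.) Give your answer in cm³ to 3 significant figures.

Q = 0.223 A × 3450 s = 769.4 C
n(e⁻) = 769.4 / 96485 = 0.007974 mol
2H⁺ + 2e⁻ → H₂, so n(H₂) = 0.007974 / 2 = 0.003987 mol
V = 0.003987 × 22.4 = 0.08931 L
= 89.3 cm³

89.3 cm³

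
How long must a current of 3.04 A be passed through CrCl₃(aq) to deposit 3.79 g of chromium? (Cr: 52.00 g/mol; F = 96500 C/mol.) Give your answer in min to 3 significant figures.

n(Cr) = 3.79 / 52.00 = 0.07288 mol
Cr³⁺ + 3e⁻ → Cr, so n(e⁻) = 3 × 0.07288 = 0.2186 mol
Q = 0.2186 × 96500 = 21090 C
t = Q / I = 21090 / 3.04 = 6938 s = 116 min

116 min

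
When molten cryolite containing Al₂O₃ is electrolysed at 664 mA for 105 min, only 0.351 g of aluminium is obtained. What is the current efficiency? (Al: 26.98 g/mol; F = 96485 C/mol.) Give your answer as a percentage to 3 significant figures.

90.0%

Q = 0.664 × 6300 = 4183 C
n(e⁻) = 4183 / 96485 = 0.04335 mol
Al³⁺ + 3e⁻ → Al, so theoretical n(Al) = 0.01445 mol → 0.3899 g
Efficiency = 0.351 / 0.3899 = 0.9002 = 90.0%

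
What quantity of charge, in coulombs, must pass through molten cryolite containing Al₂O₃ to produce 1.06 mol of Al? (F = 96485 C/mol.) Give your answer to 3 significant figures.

3.07×10^5 C

Al³⁺ + 3e⁻ → Al, so n(e⁻) = 3 × 1.06 = 3.180 mol
Q = 3.180 × 96485 = 3.068×10^5 C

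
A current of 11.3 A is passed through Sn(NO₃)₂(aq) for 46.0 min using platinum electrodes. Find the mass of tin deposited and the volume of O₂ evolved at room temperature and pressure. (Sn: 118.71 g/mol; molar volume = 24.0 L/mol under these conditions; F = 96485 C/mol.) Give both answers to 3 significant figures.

Q = 11.3 × 2760 = 31190 C; n(e⁻) = 31190 / 96485 = 0.3233 mol
Cathode: Sn²⁺ + 2e⁻ → Sn → n(Sn) = 0.3233/2 = 0.1617 mol → 19.2 g
Anode: 2H₂O → O₂ + 4H⁺ + 4e⁻ → n(O₂) = 0.3233/4 = 0.08083 mol → 1.94 L

19.2 g Sn; 1.94 L O₂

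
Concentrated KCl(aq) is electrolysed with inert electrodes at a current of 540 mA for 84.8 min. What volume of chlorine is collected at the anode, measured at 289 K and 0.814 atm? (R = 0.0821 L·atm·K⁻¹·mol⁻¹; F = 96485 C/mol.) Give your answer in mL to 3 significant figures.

Charge passed = 0.540 × 5088 = 2748 C
n(e⁻) = Q/F = 2748/96485 = 0.02848 mol
2Cl⁻ → Cl₂ + 2e⁻, so n(Cl₂) = 0.02848 / 2 = 0.01424 mol
V = nRT/P = 0.01424 × 0.0821 × 289 / 0.814 = 0.4151 L
= 415 mL

415 mL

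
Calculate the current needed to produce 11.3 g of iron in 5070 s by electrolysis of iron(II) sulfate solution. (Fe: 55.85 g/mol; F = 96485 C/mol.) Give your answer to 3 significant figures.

n(Fe) = 11.3 / 55.85 = 0.2023 mol
Fe²⁺ + 2e⁻ → Fe, so n(e⁻) = 2 × 0.2023 = 0.4046 mol
Q = 0.4046 × 96485 = 39040 C
I = Q / t = 39040 / 5070 s = 7.70 A

7.70 A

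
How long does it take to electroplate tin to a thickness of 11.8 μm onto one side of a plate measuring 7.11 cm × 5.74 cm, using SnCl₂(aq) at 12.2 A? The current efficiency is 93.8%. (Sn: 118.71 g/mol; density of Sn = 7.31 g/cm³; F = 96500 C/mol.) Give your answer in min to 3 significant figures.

0.834 min

Plated area = 7.11 × 5.74 = 40.81 cm²
Volume = 40.81 × 11.8×10⁻⁴ cm = 0.04816 cm³
m(Sn) = 0.04816 × 7.31 = 0.3520 g
n(Sn) = 0.3520 / 118.71 = 0.002965 mol; n(e⁻) = 2 × 0.002965 = 0.005930 mol
Q = 0.005930 × 96500 / 0.938 = 610.1 C
t = 610.1 / 12.2 = 50.01 s = 0.834 min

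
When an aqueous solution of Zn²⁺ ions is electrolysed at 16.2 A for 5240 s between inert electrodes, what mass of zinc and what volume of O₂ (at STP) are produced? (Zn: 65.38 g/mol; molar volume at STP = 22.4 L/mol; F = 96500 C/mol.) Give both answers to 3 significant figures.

28.8 g Zn; 4.93 L O₂

Q = 16.2 × 5240 = 84890 C; n(e⁻) = 84890 / 96500 = 0.8797 mol
Cathode: Zn²⁺ + 2e⁻ → Zn → n(Zn) = 0.8797/2 = 0.4399 mol → 28.8 g
Anode: 2H₂O → O₂ + 4H⁺ + 4e⁻ → n(O₂) = 0.8797/4 = 0.2199 mol → 4.93 L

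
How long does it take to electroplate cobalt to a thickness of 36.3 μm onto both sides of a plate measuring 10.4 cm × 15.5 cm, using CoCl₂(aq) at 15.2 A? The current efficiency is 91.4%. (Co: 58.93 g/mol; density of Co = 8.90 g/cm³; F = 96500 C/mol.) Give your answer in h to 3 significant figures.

Plated area = 2 × 10.4 × 15.5 = 322.4 cm²
Volume = 322.4 × 36.3×10⁻⁴ cm = 1.170 cm³
m(Co) = 1.170 × 8.90 = 10.41 g
n(Co) = 10.41 / 58.93 = 0.1767 mol; n(e⁻) = 2 × 0.1767 = 0.3534 mol
Q = 0.3534 × 96500 / 0.914 = 37310 C
t = 37310 / 15.2 = 2455 s = 0.682 h

0.682 h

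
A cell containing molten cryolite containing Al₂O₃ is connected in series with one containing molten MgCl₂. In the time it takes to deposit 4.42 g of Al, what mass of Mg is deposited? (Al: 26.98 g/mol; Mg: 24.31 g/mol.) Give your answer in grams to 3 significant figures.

5.97 g

n(Al) = 4.42 / 26.98 = 0.1638 mol
Al³⁺ + 3e⁻ → Al, so n(e⁻) = 3 × 0.1638 = 0.4914 mol
The cells are in series, so the same charge (and hence the same n(e⁻) = 0.4914 mol) passes through both.
Mg²⁺ + 2e⁻ → Mg, so n(Mg) = 0.4914 / 2 = 0.2457 mol
m(Mg) = 0.2457 × 24.31 = 5.97 g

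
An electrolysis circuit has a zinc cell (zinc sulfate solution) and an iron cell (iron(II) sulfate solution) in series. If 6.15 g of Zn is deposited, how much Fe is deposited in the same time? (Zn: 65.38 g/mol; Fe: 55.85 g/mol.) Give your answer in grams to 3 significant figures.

n(Zn) = 6.15 / 65.38 = 0.09407 mol
Zn²⁺ + 2e⁻ → Zn, so n(e⁻) = 2 × 0.09407 = 0.1881 mol
In series, the same 0.1881 mol of electrons flows through the second cell.
Fe²⁺ + 2e⁻ → Fe, so n(Fe) = 0.1881 / 2 = 0.09405 mol
m(Fe) = 0.09405 × 55.85 = 5.25 g

5.25 g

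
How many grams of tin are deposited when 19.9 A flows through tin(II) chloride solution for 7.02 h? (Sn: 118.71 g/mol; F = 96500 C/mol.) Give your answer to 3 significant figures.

Charge passed = 19.9 × 25272 = 5.029×10^5 C
n(e⁻) = Q/F = 5.029×10^5/96500 = 5.211 mol
Sn²⁺ + 2e⁻ → Sn, so n(Sn) = 5.211 / 2 = 2.606 mol
m = 2.606 × 118.71 = 309 g

309 g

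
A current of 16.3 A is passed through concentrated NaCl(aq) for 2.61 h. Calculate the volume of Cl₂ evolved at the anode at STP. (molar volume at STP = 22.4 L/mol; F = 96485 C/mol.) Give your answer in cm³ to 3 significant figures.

Charge passed = 16.3 × 9396 = 1.532×10^5 C
Moles of electrons = 1.532×10^5 / 96485 = 1.588 mol
2Cl⁻ → Cl₂ + 2e⁻, so n(Cl₂) = 1.588 / 2 = 0.7940 mol
V = 0.7940 × 22.4 = 17.79 L
= 17800 cm³

17800 cm³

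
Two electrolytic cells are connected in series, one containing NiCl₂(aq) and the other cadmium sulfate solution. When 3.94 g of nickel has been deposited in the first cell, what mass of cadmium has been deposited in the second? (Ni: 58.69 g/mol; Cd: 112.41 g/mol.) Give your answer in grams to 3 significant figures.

7.55 g

n(Ni) = 3.94 / 58.69 = 0.06713 mol
Ni²⁺ + 2e⁻ → Ni, so n(e⁻) = 2 × 0.06713 = 0.1343 mol
The cells are in series, so the same charge (and hence the same n(e⁻) = 0.1343 mol) passes through both.
Cd²⁺ + 2e⁻ → Cd, so n(Cd) = 0.1343 / 2 = 0.06715 mol
m(Cd) = 0.06715 × 112.41 = 7.55 g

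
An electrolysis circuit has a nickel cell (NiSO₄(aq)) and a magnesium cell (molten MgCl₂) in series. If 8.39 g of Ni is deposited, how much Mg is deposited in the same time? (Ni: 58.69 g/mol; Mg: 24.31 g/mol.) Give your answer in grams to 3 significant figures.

n(Ni) = 8.39 / 58.69 = 0.1430 mol
Ni²⁺ + 2e⁻ → Ni, so n(e⁻) = 2 × 0.1430 = 0.2860 mol
In series, the same 0.2860 mol of electrons flows through the second cell.
Mg²⁺ + 2e⁻ → Mg, so n(Mg) = 0.2860 / 2 = 0.1430 mol
m(Mg) = 0.1430 × 24.31 = 3.48 g

3.48 g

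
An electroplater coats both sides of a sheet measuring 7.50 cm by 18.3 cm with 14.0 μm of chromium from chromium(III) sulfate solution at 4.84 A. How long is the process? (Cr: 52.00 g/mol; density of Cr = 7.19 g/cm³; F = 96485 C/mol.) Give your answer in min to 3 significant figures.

Plated area = 2 × 7.50 × 18.3 = 274.5 cm²
Volume = 274.5 × 14.0×10⁻⁴ cm = 0.3843 cm³
m(Cr) = 0.3843 × 7.19 = 2.763 g
n(Cr) = 2.763 / 52.00 = 0.05313 mol; n(e⁻) = 3 × 0.05313 = 0.1594 mol
Q = 0.1594 × 96485 = 15380 C
t = 15380 / 4.84 = 3178 s = 53.0 min

53.0 min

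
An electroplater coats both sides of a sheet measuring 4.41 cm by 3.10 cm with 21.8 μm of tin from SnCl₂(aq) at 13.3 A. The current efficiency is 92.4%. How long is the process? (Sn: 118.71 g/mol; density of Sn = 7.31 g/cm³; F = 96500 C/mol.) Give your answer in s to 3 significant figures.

57.6 s

Plated area = 2 × 4.41 × 3.10 = 27.34 cm²
Volume = 27.34 × 21.8×10⁻⁴ cm = 0.05960 cm³
m(Sn) = 0.05960 × 7.31 = 0.4357 g
n(Sn) = 0.4357 / 118.71 = 0.003670 mol; n(e⁻) = 2 × 0.003670 = 0.007340 mol
Q = 0.007340 × 96500 / 0.924 = 766.6 C
t = 766.6 / 13.3 = 57.64 s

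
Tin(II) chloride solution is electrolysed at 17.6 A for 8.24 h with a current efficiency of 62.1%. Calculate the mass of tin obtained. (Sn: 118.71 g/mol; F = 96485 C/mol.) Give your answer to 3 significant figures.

Q = 17.6 × 29664 = 5.221×10^5 C
n(e⁻) = 5.221×10^5 / 96485 = 5.411 mol
Sn²⁺ + 2e⁻ → Sn, so theoretical m(Sn) = 2.706 × 118.71 = 321.2 g
Actual mass = 62.1% × 321.2 = 199 g

199 g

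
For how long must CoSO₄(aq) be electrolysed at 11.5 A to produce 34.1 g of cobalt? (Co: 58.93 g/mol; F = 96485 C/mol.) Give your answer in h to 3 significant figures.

n(Co) = 34.1 / 58.93 = 0.5787 mol
Co²⁺ + 2e⁻ → Co, so n(e⁻) = 2 × 0.5787 = 1.157 mol
Q = 1.157 × 96485 = 1.116×10^5 C
t = Q / I = 1.116×10^5 / 11.5 = 9704 s = 2.70 h

2.70 h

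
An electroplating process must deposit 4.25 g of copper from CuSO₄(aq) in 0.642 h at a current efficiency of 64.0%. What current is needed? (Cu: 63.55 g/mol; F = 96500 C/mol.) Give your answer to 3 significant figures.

8.73 A

n(Cu) = 4.25 / 63.55 = 0.06688 mol
Cu²⁺ + 2e⁻ → Cu, so n(e⁻) = 2 × 0.06688 = 0.1338 mol
Q = 0.1338 × 96500 / 0.640 = 20170 C
I = Q / t = 20170 / 2311.2 s = 8.73 A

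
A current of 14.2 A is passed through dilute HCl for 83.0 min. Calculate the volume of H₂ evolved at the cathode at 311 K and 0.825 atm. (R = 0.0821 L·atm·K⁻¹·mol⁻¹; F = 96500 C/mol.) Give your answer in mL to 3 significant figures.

Q = It = 14.2 × 4980 = 70720 C
Moles of electrons = 70720 / 96500 = 0.7328 mol
2H⁺ + 2e⁻ → H₂, so n(H₂) = 0.7328 / 2 = 0.3664 mol
V = nRT/P = 0.3664 × 0.0821 × 311 / 0.825 = 11.34 L
= 11300 mL

11300 mL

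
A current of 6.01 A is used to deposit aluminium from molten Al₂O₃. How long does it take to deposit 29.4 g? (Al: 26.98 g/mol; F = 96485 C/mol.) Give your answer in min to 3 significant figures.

875 min

n(Al) = 29.4 / 26.98 = 1.090 mol
Al³⁺ + 3e⁻ → Al, so n(e⁻) = 3 × 1.090 = 3.270 mol
Q = 3.270 × 96485 = 3.155×10^5 C
t = Q / I = 3.155×10^5 / 6.01 = 52500 s = 875 min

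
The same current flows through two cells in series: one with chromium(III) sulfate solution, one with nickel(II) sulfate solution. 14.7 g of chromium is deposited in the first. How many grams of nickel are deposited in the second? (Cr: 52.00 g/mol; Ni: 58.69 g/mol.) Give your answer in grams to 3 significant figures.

24.9 g

n(Cr) = 14.7 / 52.00 = 0.2827 mol
Cr³⁺ + 3e⁻ → Cr, so n(e⁻) = 3 × 0.2827 = 0.8481 mol
Since the cells are in series, n(e⁻) in the Ni cell is also 0.8481 mol.
Ni²⁺ + 2e⁻ → Ni, so n(Ni) = 0.8481 / 2 = 0.4241 mol
m(Ni) = 0.4241 × 58.69 = 24.9 g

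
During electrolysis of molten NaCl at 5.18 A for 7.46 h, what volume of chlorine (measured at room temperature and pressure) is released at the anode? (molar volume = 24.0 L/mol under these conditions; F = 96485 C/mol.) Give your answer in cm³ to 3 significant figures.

Q = 5.18 A × 26856 s = 1.391×10^5 C
n(e⁻) = 1.391×10^5 / 96485 = 1.442 mol
2Cl⁻ → Cl₂ + 2e⁻, so n(Cl₂) = 1.442 / 2 = 0.7210 mol
V = 0.7210 × 24.0 = 17.30 L
= 17300 cm³

17300 cm³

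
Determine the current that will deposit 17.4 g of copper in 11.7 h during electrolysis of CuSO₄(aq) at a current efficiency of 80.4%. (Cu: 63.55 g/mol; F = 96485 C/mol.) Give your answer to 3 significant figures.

n(Cu) = 17.4 / 63.55 = 0.2738 mol
Cu²⁺ + 2e⁻ → Cu, so n(e⁻) = 2 × 0.2738 = 0.5476 mol
Q = 0.5476 × 96485 / 0.804 = 65720 C
I = Q / t = 65720 / 42120 s = 1.56 A

1.56 A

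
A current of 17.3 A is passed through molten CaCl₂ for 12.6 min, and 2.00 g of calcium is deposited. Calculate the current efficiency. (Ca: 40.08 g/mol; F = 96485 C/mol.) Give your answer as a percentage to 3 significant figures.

Q = 17.3 × 756 = 13080 C
n(e⁻) = 13080 / 96485 = 0.1356 mol
Ca²⁺ + 2e⁻ → Ca, so theoretical n(Ca) = 0.06780 mol → 2.717 g
Efficiency = 2.00 / 2.717 = 0.7361 = 73.6%

73.6%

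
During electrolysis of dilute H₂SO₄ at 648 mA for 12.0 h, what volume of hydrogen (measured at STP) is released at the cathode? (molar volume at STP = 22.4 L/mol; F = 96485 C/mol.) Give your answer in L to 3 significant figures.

3.25 L

Q = 0.648 A × 43200 s = 27990 C
n(e⁻) = Q/F = 27990/96485 = 0.2901 mol
2H⁺ + 2e⁻ → H₂, so n(H₂) = 0.2901 / 2 = 0.1451 mol
V = 0.1451 × 22.4 = 3.250 L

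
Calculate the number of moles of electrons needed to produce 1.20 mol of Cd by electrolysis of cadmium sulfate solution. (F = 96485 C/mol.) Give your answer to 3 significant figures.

Cd²⁺ + 2e⁻ → Cd, so n(e⁻) = 2 × 1.20 = 2.400 mol

2.40 mol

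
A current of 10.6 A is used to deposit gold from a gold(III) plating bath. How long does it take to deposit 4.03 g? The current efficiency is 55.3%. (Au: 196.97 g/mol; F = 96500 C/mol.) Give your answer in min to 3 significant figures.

n(Au) = 4.03 / 196.97 = 0.02046 mol
Au³⁺ + 3e⁻ → Au, so n(e⁻) = 3 × 0.02046 = 0.06138 mol
Q = 0.06138 × 96500 / 0.553 = 10710 C
t = Q / I = 10710 / 10.6 = 1010 s = 16.8 min

16.8 min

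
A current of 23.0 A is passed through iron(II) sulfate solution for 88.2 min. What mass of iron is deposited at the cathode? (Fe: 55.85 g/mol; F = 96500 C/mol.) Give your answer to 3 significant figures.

Charge passed = 23.0 × 5292 = 1.217×10^5 C
Moles of electrons = 1.217×10^5 / 96500 = 1.261 mol
Fe²⁺ + 2e⁻ → Fe, so n(Fe) = 1.261 / 2 = 0.6305 mol
m = 0.6305 × 55.85 = 35.2 g

35.2 g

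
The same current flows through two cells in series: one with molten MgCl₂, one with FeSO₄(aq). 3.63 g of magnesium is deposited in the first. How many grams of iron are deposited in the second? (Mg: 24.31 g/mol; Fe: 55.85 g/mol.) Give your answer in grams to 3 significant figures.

8.34 g

n(Mg) = 3.63 / 24.31 = 0.1493 mol
Mg²⁺ + 2e⁻ → Mg, so n(e⁻) = 2 × 0.1493 = 0.2986 mol
The cells are in series, so the same charge (and hence the same n(e⁻) = 0.2986 mol) passes through both.
Fe²⁺ + 2e⁻ → Fe, so n(Fe) = 0.2986 / 2 = 0.1493 mol
m(Fe) = 0.1493 × 55.85 = 8.34 g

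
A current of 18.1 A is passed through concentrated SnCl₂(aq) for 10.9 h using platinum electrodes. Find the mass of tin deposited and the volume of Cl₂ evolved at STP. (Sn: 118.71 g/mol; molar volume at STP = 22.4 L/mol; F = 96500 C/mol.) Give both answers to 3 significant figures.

Q = 18.1 × 39240 = 7.102×10^5 C; n(e⁻) = 7.102×10^5 / 96500 = 7.360 mol
Cathode: Sn²⁺ + 2e⁻ → Sn → n(Sn) = 7.360/2 = 3.680 mol → 437 g
Anode: 2Cl⁻ → Cl₂ + 2e⁻ → n(Cl₂) = 7.360/2 = 3.680 mol → 82.4 L

437 g Sn; 82.4 L Cl₂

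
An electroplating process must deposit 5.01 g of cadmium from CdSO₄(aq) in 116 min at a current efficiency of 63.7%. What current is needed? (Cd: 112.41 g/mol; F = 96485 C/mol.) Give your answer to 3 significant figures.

1.94 A

n(Cd) = 5.01 / 112.41 = 0.04457 mol
Cd²⁺ + 2e⁻ → Cd, so n(e⁻) = 2 × 0.04457 = 0.08914 mol
Q = 0.08914 × 96485 / 0.637 = 13500 C
I = Q / t = 13500 / 6960 s = 1.94 A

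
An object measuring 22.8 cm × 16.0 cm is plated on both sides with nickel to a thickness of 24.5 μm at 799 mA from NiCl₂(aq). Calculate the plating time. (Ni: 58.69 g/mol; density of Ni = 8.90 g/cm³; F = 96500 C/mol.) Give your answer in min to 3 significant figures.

1090 min

Plated area = 2 × 22.8 × 16.0 = 729.6 cm²
Volume = 729.6 × 24.5×10⁻⁴ cm = 1.788 cm³
m(Ni) = 1.788 × 8.90 = 15.91 g
n(Ni) = 15.91 / 58.69 = 0.2711 mol; n(e⁻) = 2 × 0.2711 = 0.5422 mol
Q = 0.5422 × 96500 = 52320 C
t = 52320 / 0.799 = 65480 s = 1090 min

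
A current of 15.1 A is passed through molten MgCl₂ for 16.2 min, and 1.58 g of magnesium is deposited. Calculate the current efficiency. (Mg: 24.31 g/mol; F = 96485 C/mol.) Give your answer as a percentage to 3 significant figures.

85.5%

Q = 15.1 × 972 = 14680 C
n(e⁻) = 14680 / 96485 = 0.1521 mol
Mg²⁺ + 2e⁻ → Mg, so theoretical n(Mg) = 0.07605 mol → 1.849 g
Efficiency = 1.58 / 1.849 = 0.8545 = 85.5%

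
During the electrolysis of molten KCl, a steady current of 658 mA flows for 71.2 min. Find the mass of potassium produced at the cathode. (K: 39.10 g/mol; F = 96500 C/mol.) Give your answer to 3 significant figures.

1.14 g

Q = 0.658 A × 4272 s = 2811 C
n(e⁻) = 2811 / 96500 = 0.02913 mol
K⁺ + e⁻ → K, so n(K) = 0.02913 mol
m = 0.02913 × 39.10 = 1.14 g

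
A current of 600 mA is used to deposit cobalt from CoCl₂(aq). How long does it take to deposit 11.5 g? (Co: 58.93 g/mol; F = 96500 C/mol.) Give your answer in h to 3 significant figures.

n(Co) = 11.5 / 58.93 = 0.1951 mol
Co²⁺ + 2e⁻ → Co, so n(e⁻) = 2 × 0.1951 = 0.3902 mol
Q = 0.3902 × 96500 = 37650 C
t = Q / I = 37650 / 0.600 = 62750 s = 17.4 h

17.4 h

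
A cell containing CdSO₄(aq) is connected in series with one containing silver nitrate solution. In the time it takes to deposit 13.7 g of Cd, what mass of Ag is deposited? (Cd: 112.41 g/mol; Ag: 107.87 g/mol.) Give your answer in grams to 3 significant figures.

n(Cd) = 13.7 / 112.41 = 0.1219 mol
Cd²⁺ + 2e⁻ → Cd, so n(e⁻) = 2 × 0.1219 = 0.2438 mol
Since the cells are in series, n(e⁻) in the Ag cell is also 0.2438 mol.
Ag⁺ + e⁻ → Ag, so n(Ag) = 0.2438 mol
m(Ag) = 0.2438 × 107.87 = 26.3 g

26.3 g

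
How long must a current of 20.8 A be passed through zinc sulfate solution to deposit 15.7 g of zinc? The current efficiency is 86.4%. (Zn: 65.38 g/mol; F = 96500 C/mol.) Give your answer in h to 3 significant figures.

0.716 h

n(Zn) = 15.7 / 65.38 = 0.2401 mol
Zn²⁺ + 2e⁻ → Zn, so n(e⁻) = 2 × 0.2401 = 0.4802 mol
Q = 0.4802 × 96500 / 0.864 = 53630 C
t = Q / I = 53630 / 20.8 = 2578 s = 0.716 h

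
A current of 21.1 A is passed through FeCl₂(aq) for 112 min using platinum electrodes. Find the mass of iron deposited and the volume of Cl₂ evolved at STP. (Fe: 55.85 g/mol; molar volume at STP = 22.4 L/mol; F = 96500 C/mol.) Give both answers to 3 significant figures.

41.0 g Fe; 16.5 L Cl₂

Q = 21.1 × 6720 = 1.418×10^5 C; n(e⁻) = 1.418×10^5 / 96500 = 1.469 mol
Cathode: Fe²⁺ + 2e⁻ → Fe → n(Fe) = 1.469/2 = 0.7345 mol → 41.0 g
Anode: 2Cl⁻ → Cl₂ + 2e⁻ → n(Cl₂) = 1.469/2 = 0.7345 mol → 16.5 L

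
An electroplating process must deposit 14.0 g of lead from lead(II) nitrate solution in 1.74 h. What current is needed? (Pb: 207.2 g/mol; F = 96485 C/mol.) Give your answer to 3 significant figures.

2.08 A

n(Pb) = 14.0 / 207.2 = 0.06757 mol
Pb²⁺ + 2e⁻ → Pb, so n(e⁻) = 2 × 0.06757 = 0.1351 mol
Q = 0.1351 × 96485 = 13040 C
I = Q / t = 13040 / 6264 s = 2.08 A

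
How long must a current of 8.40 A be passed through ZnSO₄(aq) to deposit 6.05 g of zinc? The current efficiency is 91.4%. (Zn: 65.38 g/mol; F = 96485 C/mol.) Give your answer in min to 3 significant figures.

n(Zn) = 6.05 / 65.38 = 0.09254 mol
Zn²⁺ + 2e⁻ → Zn, so n(e⁻) = 2 × 0.09254 = 0.1851 mol
Q = 0.1851 × 96485 / 0.914 = 19540 C
t = Q / I = 19540 / 8.40 = 2326 s = 38.8 min

38.8 min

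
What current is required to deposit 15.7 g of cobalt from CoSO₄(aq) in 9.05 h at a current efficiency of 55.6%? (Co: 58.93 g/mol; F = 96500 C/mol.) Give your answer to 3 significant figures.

2.84 A

n(Co) = 15.7 / 58.93 = 0.2664 mol
Co²⁺ + 2e⁻ → Co, so n(e⁻) = 2 × 0.2664 = 0.5328 mol
Q = 0.5328 × 96500 / 0.556 = 92470 C
I = Q / t = 92470 / 32580 s = 2.84 A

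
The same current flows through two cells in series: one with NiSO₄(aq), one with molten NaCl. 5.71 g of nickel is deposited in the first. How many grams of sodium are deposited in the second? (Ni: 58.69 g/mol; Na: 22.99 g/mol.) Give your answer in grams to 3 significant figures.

n(Ni) = 5.71 / 58.69 = 0.09729 mol
Ni²⁺ + 2e⁻ → Ni, so n(e⁻) = 2 × 0.09729 = 0.1946 mol
The cells are in series, so the same charge (and hence the same n(e⁻) = 0.1946 mol) passes through both.
Na⁺ + e⁻ → Na, so n(Na) = 0.1946 mol
m(Na) = 0.1946 × 22.99 = 4.47 g

4.47 g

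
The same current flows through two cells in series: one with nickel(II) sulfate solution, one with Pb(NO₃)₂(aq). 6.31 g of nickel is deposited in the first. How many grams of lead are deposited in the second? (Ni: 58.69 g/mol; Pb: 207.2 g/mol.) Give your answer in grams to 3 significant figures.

n(Ni) = 6.31 / 58.69 = 0.1075 mol
Ni²⁺ + 2e⁻ → Ni, so n(e⁻) = 2 × 0.1075 = 0.2150 mol
The cells are in series, so the same charge (and hence the same n(e⁻) = 0.2150 mol) passes through both.
Pb²⁺ + 2e⁻ → Pb, so n(Pb) = 0.2150 / 2 = 0.1075 mol
m(Pb) = 0.1075 × 207.2 = 22.3 g

22.3 g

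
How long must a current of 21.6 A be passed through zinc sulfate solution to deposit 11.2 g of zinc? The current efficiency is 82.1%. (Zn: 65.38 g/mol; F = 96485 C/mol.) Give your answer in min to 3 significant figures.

n(Zn) = 11.2 / 65.38 = 0.1713 mol
Zn²⁺ + 2e⁻ → Zn, so n(e⁻) = 2 × 0.1713 = 0.3426 mol
Q = 0.3426 × 96485 / 0.821 = 40260 C
t = Q / I = 40260 / 21.6 = 1864 s = 31.1 min

31.1 min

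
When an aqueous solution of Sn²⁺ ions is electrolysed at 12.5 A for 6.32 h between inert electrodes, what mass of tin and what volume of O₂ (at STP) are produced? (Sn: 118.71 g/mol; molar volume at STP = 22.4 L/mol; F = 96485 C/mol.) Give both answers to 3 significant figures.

175 g Sn; 16.5 L O₂

Q = 12.5 × 22752 = 2.844×10^5 C; n(e⁻) = 2.844×10^5 / 96485 = 2.948 mol
Cathode: Sn²⁺ + 2e⁻ → Sn → n(Sn) = 2.948/2 = 1.474 mol → 175 g
Anode: 2H₂O → O₂ + 4H⁺ + 4e⁻ → n(O₂) = 2.948/4 = 0.7370 mol → 16.5 L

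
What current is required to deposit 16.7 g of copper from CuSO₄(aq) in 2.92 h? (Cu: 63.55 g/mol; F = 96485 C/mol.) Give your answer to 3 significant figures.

4.82 A

n(Cu) = 16.7 / 63.55 = 0.2628 mol
Cu²⁺ + 2e⁻ → Cu, so n(e⁻) = 2 × 0.2628 = 0.5256 mol
Q = 0.5256 × 96485 = 50710 C
I = Q / t = 50710 / 10512 s = 4.82 A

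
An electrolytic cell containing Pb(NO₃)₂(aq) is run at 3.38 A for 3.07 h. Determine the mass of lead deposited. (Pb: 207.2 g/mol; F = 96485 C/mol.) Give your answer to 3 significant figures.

Q = 3.38 A × 11052 s = 37360 C
n(e⁻) = Q/F = 37360/96485 = 0.3872 mol
Pb²⁺ + 2e⁻ → Pb, so n(Pb) = 0.3872 / 2 = 0.1936 mol
m = 0.1936 × 207.2 = 40.1 g

40.1 g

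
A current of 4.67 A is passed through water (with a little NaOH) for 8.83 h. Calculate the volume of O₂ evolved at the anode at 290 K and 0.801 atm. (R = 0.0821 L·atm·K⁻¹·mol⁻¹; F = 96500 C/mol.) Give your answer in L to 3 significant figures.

11.4 L

Charge passed = 4.67 × 31788 = 1.484×10^5 C
n(e⁻) = 1.484×10^5 / 96500 = 1.538 mol
2H₂O → O₂ + 4H⁺ + 4e⁻, so n(O₂) = 1.538 / 4 = 0.3845 mol
V = nRT/P = 0.3845 × 0.0821 × 290 / 0.801 = 11.43 L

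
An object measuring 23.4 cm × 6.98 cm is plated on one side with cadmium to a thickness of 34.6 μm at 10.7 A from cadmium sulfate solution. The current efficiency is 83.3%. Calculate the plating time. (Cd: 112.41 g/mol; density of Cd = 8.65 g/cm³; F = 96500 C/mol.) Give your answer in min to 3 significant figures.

15.7 min

Plated area = 23.4 × 6.98 = 163.3 cm²
Volume = 163.3 × 34.6×10⁻⁴ cm = 0.5650 cm³
m(Cd) = 0.5650 × 8.65 = 4.887 g
n(Cd) = 4.887 / 112.41 = 0.04347 mol; n(e⁻) = 2 × 0.04347 = 0.08694 mol
Q = 0.08694 × 96500 / 0.833 = 10070 C
t = 10070 / 10.7 = 941.1 s = 15.7 min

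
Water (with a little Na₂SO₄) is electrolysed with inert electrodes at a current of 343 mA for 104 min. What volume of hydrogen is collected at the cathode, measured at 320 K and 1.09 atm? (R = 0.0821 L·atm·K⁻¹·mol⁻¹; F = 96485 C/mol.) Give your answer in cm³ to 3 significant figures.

267 cm³

Q = It = 0.343 × 6240 = 2140 C
n(e⁻) = 2140 / 96485 = 0.02218 mol
2H⁺ + 2e⁻ → H₂, so n(H₂) = 0.02218 / 2 = 0.01109 mol
V = nRT/P = 0.01109 × 0.0821 × 320 / 1.09 = 0.2673 L
= 267 cm³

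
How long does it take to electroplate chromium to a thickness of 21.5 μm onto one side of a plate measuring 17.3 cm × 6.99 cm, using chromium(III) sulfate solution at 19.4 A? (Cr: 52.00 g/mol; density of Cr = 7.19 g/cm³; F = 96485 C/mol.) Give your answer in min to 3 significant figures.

Plated area = 17.3 × 6.99 = 120.9 cm²
Volume = 120.9 × 21.5×10⁻⁴ cm = 0.2599 cm³
m(Cr) = 0.2599 × 7.19 = 1.869 g
n(Cr) = 1.869 / 52.00 = 0.03594 mol; n(e⁻) = 3 × 0.03594 = 0.1078 mol
Q = 0.1078 × 96485 = 10400 C
t = 10400 / 19.4 = 536.1 s = 8.94 min

8.94 min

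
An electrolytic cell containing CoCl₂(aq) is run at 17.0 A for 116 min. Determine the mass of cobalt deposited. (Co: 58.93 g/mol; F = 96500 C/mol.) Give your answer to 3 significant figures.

36.1 g

Q = It = 17.0 × 6960 = 1.183×10^5 C
n(e⁻) = 1.183×10^5 / 96500 = 1.226 mol
Co²⁺ + 2e⁻ → Co, so n(Co) = 1.226 / 2 = 0.6130 mol
m = 0.6130 × 58.93 = 36.1 g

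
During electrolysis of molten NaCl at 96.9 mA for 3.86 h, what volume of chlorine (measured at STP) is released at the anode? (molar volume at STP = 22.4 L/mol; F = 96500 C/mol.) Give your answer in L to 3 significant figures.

Charge passed = 0.0969 × 13896 = 1347 C
n(e⁻) = 1347 / 96500 = 0.01396 mol
2Cl⁻ → Cl₂ + 2e⁻, so n(Cl₂) = 0.01396 / 2 = 0.006980 mol
V = 0.006980 × 22.4 = 0.1564 L

0.156 L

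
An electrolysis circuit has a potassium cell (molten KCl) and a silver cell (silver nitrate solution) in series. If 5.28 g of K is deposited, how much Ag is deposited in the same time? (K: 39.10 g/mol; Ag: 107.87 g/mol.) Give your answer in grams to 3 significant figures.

n(K) = 5.28 / 39.10 = 0.1350 mol
K⁺ + e⁻ → K, so n(e⁻) = 0.1350 mol
In series, the same 0.1350 mol of electrons flows through the second cell.
Ag⁺ + e⁻ → Ag, so n(Ag) = 0.1350 mol
m(Ag) = 0.1350 × 107.87 = 14.6 g

14.6 g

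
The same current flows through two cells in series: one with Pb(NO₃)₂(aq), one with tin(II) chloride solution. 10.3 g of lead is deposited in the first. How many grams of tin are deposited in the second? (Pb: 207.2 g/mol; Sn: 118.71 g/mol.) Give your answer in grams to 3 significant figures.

n(Pb) = 10.3 / 207.2 = 0.04971 mol
Pb²⁺ + 2e⁻ → Pb, so n(e⁻) = 2 × 0.04971 = 0.09942 mol
In series, the same 0.09942 mol of electrons flows through the second cell.
Sn²⁺ + 2e⁻ → Sn, so n(Sn) = 0.09942 / 2 = 0.04971 mol
m(Sn) = 0.04971 × 118.71 = 5.90 g

5.90 g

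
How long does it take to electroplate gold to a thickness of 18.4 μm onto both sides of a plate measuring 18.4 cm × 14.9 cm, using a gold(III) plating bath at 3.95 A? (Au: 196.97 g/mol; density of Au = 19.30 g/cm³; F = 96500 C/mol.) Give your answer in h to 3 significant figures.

2.01 h

Plated area = 2 × 18.4 × 14.9 = 548.3 cm²
Volume = 548.3 × 18.4×10⁻⁴ cm = 1.009 cm³
m(Au) = 1.009 × 19.30 = 19.47 g
n(Au) = 19.47 / 196.97 = 0.09885 mol; n(e⁻) = 3 × 0.09885 = 0.2966 mol
Q = 0.2966 × 96500 = 28620 C
t = 28620 / 3.95 = 7246 s = 2.01 h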